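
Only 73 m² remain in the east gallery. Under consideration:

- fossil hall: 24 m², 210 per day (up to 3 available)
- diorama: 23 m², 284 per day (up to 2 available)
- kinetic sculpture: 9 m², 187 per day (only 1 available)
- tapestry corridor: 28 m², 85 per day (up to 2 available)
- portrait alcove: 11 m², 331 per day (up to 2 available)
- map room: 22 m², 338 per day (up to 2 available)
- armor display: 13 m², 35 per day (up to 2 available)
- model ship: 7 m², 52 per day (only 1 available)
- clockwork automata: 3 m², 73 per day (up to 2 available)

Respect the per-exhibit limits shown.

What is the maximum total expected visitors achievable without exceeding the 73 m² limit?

1484

Density check — portrait alcove 30.09, clockwork automata 24.33, kinetic sculpture 20.78, map room 15.36 are the best per m².
Filling by ratio: kinetic sculpture + 2×portrait alcove + map room + model ship + 2×clockwork automata for 1385, with 7 m² left unused.
Dropping kinetic sculpture and model ship frees 16 m²; slotting in map room (22 m²) lifts the total to 1484 at 72 m².
Nothing else within 73 m² beats 1484.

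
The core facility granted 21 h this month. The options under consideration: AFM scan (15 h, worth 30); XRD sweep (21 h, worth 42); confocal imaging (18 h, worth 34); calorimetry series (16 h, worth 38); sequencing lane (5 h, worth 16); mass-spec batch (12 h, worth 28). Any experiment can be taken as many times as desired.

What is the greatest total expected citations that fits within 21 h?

64

4×sequencing lane uses 20 of the 21 h and totals 64.
Every other selection either busts 21 h or fails to beat 64.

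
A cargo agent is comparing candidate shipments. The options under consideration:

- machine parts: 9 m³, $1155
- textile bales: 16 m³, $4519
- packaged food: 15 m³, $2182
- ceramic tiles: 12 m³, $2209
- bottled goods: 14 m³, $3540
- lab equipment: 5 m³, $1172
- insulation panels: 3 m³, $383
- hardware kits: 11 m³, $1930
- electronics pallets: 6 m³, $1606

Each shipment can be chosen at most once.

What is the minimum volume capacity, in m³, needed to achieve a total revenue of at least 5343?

21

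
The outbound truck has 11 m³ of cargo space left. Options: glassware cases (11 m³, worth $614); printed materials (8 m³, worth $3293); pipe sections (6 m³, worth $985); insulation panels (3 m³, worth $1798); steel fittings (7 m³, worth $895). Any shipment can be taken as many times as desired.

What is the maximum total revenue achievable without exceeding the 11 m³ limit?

5394

Taking 3×insulation panels: 9 m³ used, 5394 in revenue.
No other feasible combination exceeds 5394.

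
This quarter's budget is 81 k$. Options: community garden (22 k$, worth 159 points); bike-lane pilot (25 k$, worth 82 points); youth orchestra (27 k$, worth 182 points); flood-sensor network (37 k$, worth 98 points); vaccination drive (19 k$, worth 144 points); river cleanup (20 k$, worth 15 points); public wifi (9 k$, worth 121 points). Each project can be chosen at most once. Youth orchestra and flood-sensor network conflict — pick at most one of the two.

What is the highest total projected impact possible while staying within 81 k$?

Taking community garden + youth orchestra + vaccination drive + public wifi: 77 k$ used, 606 in projected impact.
Every other selection either busts 81 k$ or breaks a pairing rule or fails to beat 606.

606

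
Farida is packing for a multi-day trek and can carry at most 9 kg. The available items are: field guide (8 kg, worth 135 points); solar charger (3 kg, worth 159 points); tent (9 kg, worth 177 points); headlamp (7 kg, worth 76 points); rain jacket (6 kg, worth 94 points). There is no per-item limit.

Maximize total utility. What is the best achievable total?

477

Ranking by ratio (utility/kg): solar charger 53.00, tent 19.67, field guide 16.88.
3×solar charger uses 9 of the 9 kg and totals 477.
Nothing else within 9 kg beats 477.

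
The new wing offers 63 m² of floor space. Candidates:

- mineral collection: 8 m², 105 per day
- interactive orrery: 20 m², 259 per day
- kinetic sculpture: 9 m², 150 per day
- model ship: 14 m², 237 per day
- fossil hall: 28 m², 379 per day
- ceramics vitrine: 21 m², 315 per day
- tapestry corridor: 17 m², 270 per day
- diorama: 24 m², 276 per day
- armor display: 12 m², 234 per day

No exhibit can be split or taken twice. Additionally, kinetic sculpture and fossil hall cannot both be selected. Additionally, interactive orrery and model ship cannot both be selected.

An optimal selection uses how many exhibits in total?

5

Optimal total is 996.
One optimal bundle: mineral collection + kinetic sculpture + model ship + tapestry corridor + armor display (60 m²).
All optima have 5 exhibits.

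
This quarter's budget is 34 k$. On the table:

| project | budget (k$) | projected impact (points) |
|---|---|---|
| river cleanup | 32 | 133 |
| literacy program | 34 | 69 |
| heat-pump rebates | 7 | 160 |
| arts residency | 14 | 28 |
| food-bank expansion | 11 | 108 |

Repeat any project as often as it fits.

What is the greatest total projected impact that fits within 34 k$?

640

Density check — heat-pump rebates 22.86, food-bank expansion 9.82, river cleanup 4.16 are the best per k$.
The ratio ordering already packs tightly: 4×heat-pump rebates, 28 k$, 640.
Nothing else within 34 k$ beats 640.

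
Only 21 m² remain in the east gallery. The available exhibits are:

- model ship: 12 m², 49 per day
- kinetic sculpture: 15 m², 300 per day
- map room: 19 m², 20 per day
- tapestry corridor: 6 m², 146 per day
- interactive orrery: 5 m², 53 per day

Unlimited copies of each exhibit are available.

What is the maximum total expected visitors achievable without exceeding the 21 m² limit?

The ratio heuristic lands on 3×tapestry corridor (438) but leaves 3 m² idle.
The 12 m² tied up in 2×tapestry corridor is better spent on kinetic sculpture — total rises to 446 (21 m²).
That's the maximum — no swap from here does better than 446.

446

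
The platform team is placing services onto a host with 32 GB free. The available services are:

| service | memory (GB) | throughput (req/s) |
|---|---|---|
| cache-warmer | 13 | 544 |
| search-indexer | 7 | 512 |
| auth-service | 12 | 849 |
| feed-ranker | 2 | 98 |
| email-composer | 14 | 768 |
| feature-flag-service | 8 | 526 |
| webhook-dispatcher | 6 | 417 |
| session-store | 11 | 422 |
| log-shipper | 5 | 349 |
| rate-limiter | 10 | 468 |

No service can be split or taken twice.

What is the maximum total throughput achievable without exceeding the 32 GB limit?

2236

Density check — search-indexer 73.14, auth-service 70.75, log-shipper 69.80 are the best per GB.
Greedy by ratio would take search-indexer + auth-service + feed-ranker + webhook-dispatcher + log-shipper: 32 GB used, total 2225.
Dropping feed-ranker and webhook-dispatcher frees 8 GB; slotting in feature-flag-service (8 GB) lifts the total to 2236 at 32 GB.
Every other selection either busts 32 GB or fails to beat 2236.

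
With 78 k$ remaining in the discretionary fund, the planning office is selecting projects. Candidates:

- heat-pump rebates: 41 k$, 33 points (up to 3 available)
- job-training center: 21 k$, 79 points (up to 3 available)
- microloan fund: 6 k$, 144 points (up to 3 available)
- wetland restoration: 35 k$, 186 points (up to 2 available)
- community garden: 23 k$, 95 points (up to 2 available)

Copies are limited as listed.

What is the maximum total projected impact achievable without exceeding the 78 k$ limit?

713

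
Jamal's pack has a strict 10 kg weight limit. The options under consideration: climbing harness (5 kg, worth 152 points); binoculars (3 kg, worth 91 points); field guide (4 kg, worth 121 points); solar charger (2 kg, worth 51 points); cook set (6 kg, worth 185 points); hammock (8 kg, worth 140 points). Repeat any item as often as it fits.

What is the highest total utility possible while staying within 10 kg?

306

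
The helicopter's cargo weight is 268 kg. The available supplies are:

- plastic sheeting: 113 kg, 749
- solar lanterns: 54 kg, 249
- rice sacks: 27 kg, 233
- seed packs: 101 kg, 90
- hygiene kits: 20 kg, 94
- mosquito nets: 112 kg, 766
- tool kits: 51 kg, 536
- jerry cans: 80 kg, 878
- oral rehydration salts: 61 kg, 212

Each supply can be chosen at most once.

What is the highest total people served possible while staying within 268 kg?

Density check — jerry cans 10.97, tool kits 10.51, rice sacks 8.63, mosquito nets 6.84 are the best per kg.
A density-first pass picks solar lanterns + rice sacks + hygiene kits + tool kits + jerry cans — 1990 at 232 kg.
Dropping solar lanterns and rice sacks frees 81 kg; slotting in mosquito nets (112 kg) lifts the total to 2274 at 263 kg.

2274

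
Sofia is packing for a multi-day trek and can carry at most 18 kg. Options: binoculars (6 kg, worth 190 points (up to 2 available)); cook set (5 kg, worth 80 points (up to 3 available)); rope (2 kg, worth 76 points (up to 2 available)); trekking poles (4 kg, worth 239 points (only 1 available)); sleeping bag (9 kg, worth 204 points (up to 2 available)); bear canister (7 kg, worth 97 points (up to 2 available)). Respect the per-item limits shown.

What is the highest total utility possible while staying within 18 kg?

695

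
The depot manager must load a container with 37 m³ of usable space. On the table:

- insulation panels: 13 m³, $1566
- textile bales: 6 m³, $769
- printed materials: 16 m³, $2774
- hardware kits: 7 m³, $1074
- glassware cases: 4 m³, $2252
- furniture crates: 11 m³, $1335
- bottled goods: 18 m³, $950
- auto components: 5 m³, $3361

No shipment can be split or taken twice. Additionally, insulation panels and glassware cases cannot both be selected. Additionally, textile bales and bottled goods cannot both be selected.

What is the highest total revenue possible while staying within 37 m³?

Filling by ratio: printed materials + hardware kits + glassware cases + auto components for 9461, with 5 m³ left unused.
Dropping hardware kits frees 7 m³; slotting in furniture crates (11 m³) lifts the total to 9722 at 36 m³.
Every other selection either busts 37 m³ or breaks a pairing rule or fails to beat 9722.

9722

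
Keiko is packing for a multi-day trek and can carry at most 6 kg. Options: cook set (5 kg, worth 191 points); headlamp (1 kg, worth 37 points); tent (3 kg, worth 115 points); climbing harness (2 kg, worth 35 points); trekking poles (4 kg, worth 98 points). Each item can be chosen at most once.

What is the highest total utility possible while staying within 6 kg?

228

By utility per kg: tent 38.33, cook set 38.20, headlamp 37.00 lead.
Taking the top-ratio items first gives headlamp + tent + climbing harness for 187 (6 kg).
The 5 kg tied up in tent and climbing harness is better spent on cook set — total rises to 228 (6 kg).
The closest alternative, cook set, reaches only 191.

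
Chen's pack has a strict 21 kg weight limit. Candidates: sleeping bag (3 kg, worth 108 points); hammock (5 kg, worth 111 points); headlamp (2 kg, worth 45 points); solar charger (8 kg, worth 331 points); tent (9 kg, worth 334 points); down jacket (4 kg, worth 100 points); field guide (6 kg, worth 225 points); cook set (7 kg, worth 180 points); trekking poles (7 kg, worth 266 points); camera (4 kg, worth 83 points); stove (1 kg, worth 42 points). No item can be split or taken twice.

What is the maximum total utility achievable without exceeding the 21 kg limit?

Taking the top-ratio items first gives sleeping bag + headlamp + solar charger + trekking poles + stove for 792 (21 kg).
The 6 kg tied up in sleeping bag and headlamp and stove is better spent on field guide — total rises to 822 (21 kg).

822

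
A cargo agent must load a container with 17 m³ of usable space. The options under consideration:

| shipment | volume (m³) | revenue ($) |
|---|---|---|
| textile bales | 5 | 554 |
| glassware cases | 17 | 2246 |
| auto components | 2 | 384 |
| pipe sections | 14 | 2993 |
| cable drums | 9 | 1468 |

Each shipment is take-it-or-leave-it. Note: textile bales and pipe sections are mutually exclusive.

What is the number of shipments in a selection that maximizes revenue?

2

The maximum revenue within 17 m³ is 3377.
For example auto components + pipe sections achieves it, using 16 m³.
Any selection reaching 3377 contains exactly 2 shipments.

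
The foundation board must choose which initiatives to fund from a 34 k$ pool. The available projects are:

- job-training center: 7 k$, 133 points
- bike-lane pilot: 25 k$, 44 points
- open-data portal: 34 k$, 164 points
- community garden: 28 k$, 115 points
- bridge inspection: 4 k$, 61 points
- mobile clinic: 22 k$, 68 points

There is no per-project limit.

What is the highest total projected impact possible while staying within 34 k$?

Best packing: 4×job-training center + bridge inspection — 32 k$, 593 total.
Nothing else within 34 k$ beats 593.

593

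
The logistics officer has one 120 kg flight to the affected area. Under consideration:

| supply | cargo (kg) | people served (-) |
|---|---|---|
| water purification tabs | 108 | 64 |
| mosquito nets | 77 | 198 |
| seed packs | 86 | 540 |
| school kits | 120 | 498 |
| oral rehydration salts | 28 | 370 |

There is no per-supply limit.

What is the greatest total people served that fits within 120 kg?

4×oral rehydration salts uses 112 of the 120 kg and totals 1480.
Every other selection either busts 120 kg or fails to beat 1480.

1480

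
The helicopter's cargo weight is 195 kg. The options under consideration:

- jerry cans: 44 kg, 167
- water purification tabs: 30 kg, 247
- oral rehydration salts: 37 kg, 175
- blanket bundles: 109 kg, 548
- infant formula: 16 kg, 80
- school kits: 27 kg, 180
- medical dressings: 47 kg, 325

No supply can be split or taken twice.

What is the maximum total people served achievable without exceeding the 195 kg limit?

1120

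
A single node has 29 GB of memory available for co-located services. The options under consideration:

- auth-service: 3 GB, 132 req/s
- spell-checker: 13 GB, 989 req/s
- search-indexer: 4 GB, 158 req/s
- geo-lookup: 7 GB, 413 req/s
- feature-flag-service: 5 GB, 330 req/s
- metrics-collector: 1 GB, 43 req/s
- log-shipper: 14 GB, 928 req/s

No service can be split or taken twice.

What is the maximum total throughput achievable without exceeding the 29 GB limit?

Ranking by ratio (throughput/GB): spell-checker 76.08, log-shipper 66.29, feature-flag-service 66.00, geo-lookup 59.00.
Taking spell-checker + metrics-collector + log-shipper: 28 GB used, 1960 in throughput.
Next best is spell-checker + log-shipper at 1917 (27 GB) — short by 43.

1960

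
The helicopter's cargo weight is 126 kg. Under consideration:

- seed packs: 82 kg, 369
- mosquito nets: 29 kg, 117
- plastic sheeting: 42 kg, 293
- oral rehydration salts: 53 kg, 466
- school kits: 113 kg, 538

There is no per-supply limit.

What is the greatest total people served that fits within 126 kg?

Best packing: 2×oral rehydration salts — 106 kg, 932 total.
That's the maximum — no swap from here does better than 932.

932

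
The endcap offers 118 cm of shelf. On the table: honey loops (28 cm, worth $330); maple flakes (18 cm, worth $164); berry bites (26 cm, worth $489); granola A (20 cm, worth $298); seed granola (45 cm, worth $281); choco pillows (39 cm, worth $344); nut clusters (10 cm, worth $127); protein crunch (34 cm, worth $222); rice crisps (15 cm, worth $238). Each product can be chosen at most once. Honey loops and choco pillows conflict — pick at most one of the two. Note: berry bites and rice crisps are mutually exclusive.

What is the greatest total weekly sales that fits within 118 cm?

Honey loops + berry bites + granola A + nut clusters + protein crunch uses 118 of the 118 cm and totals 1466.

1466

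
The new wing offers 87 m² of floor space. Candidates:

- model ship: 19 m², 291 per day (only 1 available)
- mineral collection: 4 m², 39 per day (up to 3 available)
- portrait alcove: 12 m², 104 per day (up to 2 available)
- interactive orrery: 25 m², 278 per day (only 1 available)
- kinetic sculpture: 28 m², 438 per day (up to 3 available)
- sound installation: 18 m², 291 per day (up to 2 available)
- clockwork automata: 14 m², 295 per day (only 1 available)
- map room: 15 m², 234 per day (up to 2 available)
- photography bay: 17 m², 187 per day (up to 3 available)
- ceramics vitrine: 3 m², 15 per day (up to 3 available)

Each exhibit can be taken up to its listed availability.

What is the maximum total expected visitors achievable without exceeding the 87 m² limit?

1417

Ranking by ratio (expected visitors/m²): clockwork automata 21.07, sound installation 16.17, kinetic sculpture 15.64.
Filling by ratio: 2×mineral collection + kinetic sculpture + 2×sound installation + clockwork automata for 1393, with 1 m² left unused.
Reworking the packing: model ship + 2×sound installation + clockwork automata + map room + ceramics vitrine uses 87 m² and improves the total to 1417.
That's the maximum — no swap from here does better than 1417.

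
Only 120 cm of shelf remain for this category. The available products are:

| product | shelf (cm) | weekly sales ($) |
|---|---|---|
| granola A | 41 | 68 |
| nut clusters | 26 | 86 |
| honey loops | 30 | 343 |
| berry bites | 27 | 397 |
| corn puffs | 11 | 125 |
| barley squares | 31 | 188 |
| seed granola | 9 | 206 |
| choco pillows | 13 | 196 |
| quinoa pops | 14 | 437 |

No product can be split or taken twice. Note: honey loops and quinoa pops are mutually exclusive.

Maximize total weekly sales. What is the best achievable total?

1549

Taking berry bites + corn puffs + barley squares + seed granola + choco pillows + quinoa pops: 105 cm used, 1549 in weekly sales.
Next best is nut clusters + berry bites + barley squares + seed granola + choco pillows + quinoa pops at 1510 (120 cm) — short by 39.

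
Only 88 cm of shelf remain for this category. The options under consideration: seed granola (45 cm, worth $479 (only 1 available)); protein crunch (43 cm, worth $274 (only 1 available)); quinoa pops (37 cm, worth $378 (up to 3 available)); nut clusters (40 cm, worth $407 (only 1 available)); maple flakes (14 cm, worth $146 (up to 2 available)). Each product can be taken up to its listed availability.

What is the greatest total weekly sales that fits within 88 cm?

902

By weekly sales per cm: seed granola 10.64, maple flakes 10.43, quinoa pops 10.22 lead.
The ratio heuristic lands on seed granola + 2×maple flakes (771) but leaves 15 cm idle.
Dropping seed granola and maple flakes frees 59 cm; slotting in 2×quinoa pops (74 cm) lifts the total to 902 at 88 cm.
No other feasible combination exceeds 902.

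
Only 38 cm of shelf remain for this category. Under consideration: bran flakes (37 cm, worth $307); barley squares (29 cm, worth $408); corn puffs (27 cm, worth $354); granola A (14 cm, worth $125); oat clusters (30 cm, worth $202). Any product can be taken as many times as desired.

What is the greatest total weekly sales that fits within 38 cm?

Best packing: barley squares — 29 cm, 408 total.
The spare 9 cm is too small for any remaining product, and no exchange beats 408.

408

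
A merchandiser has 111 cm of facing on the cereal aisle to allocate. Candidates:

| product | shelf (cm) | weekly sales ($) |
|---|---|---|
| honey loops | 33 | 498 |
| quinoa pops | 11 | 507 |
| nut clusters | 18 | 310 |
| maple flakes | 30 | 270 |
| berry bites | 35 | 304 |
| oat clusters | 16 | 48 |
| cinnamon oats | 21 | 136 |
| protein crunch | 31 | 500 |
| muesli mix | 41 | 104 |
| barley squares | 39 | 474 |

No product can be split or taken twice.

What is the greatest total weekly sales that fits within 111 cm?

1863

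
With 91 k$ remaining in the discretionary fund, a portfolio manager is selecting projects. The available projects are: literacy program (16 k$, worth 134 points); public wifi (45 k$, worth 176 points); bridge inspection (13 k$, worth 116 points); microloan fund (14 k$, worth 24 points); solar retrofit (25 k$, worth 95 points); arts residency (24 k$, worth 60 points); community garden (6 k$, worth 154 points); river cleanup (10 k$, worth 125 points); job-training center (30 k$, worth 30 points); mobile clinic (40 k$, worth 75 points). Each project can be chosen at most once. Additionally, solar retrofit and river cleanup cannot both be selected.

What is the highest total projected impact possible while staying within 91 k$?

Taking literacy program + public wifi + bridge inspection + community garden + river cleanup: 90 k$ used, 705 in projected impact.

705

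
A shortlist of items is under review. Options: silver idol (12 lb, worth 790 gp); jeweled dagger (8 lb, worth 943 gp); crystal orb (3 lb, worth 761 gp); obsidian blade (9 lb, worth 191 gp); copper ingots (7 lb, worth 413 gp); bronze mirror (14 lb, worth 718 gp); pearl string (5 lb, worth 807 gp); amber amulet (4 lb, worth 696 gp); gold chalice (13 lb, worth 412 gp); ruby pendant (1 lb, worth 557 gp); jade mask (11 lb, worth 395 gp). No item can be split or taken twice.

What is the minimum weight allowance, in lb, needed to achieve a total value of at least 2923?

16

Need the lightest bundle worth ≥ 2923.
Taking jeweled dagger + crystal orb + amber amulet + ruby pendant gives 2957 (≥ 2923) for 16 lb.
No combination under 16 lb hits 2923.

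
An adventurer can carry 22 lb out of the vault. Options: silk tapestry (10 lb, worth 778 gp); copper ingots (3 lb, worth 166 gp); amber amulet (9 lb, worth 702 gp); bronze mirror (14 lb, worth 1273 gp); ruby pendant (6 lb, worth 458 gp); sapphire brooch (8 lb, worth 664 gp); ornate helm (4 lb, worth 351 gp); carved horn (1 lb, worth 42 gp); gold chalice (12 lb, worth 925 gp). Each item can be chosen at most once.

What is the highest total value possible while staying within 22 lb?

1937

Ranking by ratio (value/lb): bronze mirror 90.93, ornate helm 87.75, sapphire brooch 83.00.
A density-first pass picks copper ingots + bronze mirror + ornate helm + carved horn — 1832 at 22 lb.
Dropping copper ingots and ornate helm and carved horn frees 8 lb; slotting in sapphire brooch (8 lb) lifts the total to 1937 at 22 lb.
Runner-up copper ingots + bronze mirror + ornate helm + carved horn tops out at 1832.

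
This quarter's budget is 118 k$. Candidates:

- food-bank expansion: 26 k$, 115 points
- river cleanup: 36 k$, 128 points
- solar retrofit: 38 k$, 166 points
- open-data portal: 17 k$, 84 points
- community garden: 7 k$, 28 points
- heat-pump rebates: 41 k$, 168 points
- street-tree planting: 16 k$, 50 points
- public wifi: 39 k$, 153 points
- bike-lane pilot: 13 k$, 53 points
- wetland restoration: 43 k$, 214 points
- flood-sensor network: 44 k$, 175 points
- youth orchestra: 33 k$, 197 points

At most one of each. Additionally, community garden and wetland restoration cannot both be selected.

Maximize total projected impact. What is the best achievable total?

Best packing: heat-pump rebates + wetland restoration + youth orchestra — 117 k$, 579 total.
Food-bank expansion + bike-lane pilot + wetland restoration + youth orchestra (115 k$) also reaches 579 — a tie, but nothing goes higher.

579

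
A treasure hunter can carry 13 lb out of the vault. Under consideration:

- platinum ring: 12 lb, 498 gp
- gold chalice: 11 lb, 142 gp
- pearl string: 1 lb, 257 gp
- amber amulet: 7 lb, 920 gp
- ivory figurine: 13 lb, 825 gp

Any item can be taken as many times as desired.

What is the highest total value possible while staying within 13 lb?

13×pearl string uses 13 of the 13 lb and totals 3341.

3341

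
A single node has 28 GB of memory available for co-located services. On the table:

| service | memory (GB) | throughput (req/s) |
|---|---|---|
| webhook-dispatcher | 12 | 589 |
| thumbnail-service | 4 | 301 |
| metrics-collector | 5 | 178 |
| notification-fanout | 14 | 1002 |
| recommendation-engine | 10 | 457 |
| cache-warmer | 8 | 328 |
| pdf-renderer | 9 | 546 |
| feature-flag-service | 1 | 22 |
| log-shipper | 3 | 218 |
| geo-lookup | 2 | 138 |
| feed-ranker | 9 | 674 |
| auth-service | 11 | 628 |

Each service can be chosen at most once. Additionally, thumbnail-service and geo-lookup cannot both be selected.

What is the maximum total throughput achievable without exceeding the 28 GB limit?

By throughput per GB: thumbnail-service 75.25, feed-ranker 74.89, log-shipper 72.67, notification-fanout 71.57 lead.
Taking notification-fanout + log-shipper + geo-lookup + feed-ranker: 28 GB used, 2032 in throughput.

2032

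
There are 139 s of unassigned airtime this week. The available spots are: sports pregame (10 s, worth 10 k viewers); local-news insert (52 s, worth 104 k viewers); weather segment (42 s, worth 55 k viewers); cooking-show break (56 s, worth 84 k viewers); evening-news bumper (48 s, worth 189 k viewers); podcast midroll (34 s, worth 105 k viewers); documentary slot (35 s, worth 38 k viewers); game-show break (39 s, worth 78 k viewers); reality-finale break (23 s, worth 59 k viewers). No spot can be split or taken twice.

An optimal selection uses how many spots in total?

3

The maximum expected reach within 139 s is 398.
local-news insert + evening-news bumper + podcast midroll hits 398 at 134 s.
Any selection reaching 398 contains exactly 3 spots.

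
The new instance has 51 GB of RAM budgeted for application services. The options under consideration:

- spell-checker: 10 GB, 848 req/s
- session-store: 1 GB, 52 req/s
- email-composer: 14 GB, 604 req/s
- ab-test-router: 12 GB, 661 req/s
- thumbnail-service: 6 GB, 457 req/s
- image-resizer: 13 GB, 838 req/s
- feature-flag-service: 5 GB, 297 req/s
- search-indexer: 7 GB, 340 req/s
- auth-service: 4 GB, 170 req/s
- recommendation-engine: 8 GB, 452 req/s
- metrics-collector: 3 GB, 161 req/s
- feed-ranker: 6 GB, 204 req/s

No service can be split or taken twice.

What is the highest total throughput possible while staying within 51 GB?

3323

Density check — spell-checker 84.80, thumbnail-service 76.17, image-resizer 64.46 are the best per GB.
The ratio heuristic lands on spell-checker + session-store + thumbnail-service + image-resizer + feature-flag-service + auth-service + recommendation-engine + metrics-collector (3275) but leaves 1 GB idle.
Dropping recommendation-engine and metrics-collector frees 11 GB; slotting in ab-test-router (12 GB) lifts the total to 3323 at 51 GB.
Next best is spell-checker + session-store + ab-test-router + thumbnail-service + image-resizer + feature-flag-service + metrics-collector at 3314 (50 GB) — short by 9.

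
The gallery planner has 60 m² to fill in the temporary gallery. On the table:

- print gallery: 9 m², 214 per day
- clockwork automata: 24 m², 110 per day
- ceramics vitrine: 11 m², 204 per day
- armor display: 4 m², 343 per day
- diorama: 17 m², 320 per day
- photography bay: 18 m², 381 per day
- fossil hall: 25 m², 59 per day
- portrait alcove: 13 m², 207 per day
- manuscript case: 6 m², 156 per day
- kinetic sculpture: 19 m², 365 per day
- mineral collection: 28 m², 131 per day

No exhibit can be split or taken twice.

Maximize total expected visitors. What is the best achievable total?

Taking the top-ratio exhibits first gives print gallery + armor display + photography bay + manuscript case + kinetic sculpture for 1459 (56 m²).
Dropping manuscript case and kinetic sculpture frees 25 m²; slotting in ceramics vitrine + diorama (28 m²) lifts the total to 1462 at 59 m².
No other feasible combination exceeds 1462.

1462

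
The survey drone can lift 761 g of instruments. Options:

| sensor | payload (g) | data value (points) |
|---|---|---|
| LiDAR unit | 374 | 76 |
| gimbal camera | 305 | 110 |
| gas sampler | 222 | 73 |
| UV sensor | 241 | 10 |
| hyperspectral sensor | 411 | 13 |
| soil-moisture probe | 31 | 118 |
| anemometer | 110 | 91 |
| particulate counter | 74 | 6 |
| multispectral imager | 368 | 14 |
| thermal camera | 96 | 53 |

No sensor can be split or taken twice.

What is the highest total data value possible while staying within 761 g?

398

Greedy by ratio would take gimbal camera + soil-moisture probe + anemometer + particulate counter + thermal camera: 616 g used, total 378.
Dropping thermal camera frees 96 g; slotting in gas sampler (222 g) lifts the total to 398 at 742 g.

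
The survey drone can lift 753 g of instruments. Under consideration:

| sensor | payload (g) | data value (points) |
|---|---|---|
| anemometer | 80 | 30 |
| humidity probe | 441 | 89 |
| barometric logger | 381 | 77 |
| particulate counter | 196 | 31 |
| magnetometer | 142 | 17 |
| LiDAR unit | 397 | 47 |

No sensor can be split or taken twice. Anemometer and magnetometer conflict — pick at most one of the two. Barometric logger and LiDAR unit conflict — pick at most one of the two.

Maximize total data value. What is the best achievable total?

Density check — anemometer 0.38, barometric logger 0.20, humidity probe 0.20, particulate counter 0.16 are the best per g.
Filling by ratio: anemometer + barometric logger + particulate counter for 138, with 96 g left unused.
Replace barometric logger with humidity probe: the trade gains 12 net, giving 150 at 717 g.
Nothing else feasible within 753 g beats 150.

150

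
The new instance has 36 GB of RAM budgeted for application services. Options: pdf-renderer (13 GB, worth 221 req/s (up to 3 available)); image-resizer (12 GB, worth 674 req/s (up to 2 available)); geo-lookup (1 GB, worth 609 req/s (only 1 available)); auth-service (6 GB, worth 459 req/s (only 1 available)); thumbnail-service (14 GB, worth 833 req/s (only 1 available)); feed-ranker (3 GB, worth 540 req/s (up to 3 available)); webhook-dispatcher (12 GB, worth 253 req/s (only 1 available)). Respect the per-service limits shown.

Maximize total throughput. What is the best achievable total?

3736

The ratio heuristic lands on geo-lookup + auth-service + thumbnail-service + 3×feed-ranker (3521) but leaves 6 GB idle.
The 6 GB tied up in auth-service is better spent on image-resizer — total rises to 3736 (36 GB).
No other feasible combination exceeds 3736.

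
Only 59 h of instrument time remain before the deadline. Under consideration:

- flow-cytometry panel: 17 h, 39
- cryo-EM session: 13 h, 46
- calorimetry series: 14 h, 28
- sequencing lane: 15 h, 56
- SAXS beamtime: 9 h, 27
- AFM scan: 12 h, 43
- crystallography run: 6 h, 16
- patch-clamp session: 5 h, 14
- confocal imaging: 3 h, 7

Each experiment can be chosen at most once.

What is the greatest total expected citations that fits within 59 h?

195

A density-first pass picks cryo-EM session + sequencing lane + SAXS beamtime + AFM scan + patch-clamp session + confocal imaging — 193 at 57 h.
The 5 h tied up in patch-clamp session is better spent on crystallography run — total rises to 195 (58 h).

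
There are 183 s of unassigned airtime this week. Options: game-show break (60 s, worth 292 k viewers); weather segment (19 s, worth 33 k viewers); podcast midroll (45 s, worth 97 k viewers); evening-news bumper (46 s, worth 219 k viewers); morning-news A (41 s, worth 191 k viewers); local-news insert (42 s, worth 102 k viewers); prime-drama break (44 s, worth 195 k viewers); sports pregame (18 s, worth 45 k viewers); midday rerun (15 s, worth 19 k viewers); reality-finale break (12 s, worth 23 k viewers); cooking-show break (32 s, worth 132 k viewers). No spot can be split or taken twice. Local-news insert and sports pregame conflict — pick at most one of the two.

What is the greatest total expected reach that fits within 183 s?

Taking the top-ratio spots first gives game-show break + evening-news bumper + morning-news A + cooking-show break for 834 (179 s).
Replace morning-news A with prime-drama break: the trade gains 4 net, giving 838 at 182 s.
Next best is game-show break + evening-news bumper + morning-news A + cooking-show break at 834 (179 s) — short by 4.

838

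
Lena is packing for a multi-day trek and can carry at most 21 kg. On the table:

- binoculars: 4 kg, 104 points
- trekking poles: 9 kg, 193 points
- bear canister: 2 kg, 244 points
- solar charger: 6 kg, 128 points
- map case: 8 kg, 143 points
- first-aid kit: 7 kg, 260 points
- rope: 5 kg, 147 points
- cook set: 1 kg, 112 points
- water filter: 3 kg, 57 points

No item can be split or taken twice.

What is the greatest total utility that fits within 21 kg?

891

Density check — bear canister 122.00, cook set 112.00, first-aid kit 37.14, rope 29.40 are the best per kg.
Taking the top-ratio items first gives binoculars + bear canister + first-aid kit + rope + cook set for 867 (19 kg).
Replace binoculars with solar charger: the trade gains 24 net, giving 891 at 21 kg.
Nothing else within 21 kg beats 891.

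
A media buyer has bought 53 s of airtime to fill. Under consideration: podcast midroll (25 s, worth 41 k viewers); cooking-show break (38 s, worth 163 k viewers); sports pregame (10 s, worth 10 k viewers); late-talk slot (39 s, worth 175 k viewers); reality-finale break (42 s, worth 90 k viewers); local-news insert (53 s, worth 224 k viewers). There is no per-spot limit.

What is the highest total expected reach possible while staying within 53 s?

224

Filling by ratio: sports pregame + late-talk slot for 185, with 4 s left unused.
Dropping sports pregame and late-talk slot frees 49 s; slotting in local-news insert (53 s) lifts the total to 224 at 53 s.
Every other selection either busts 53 s or fails to beat 224.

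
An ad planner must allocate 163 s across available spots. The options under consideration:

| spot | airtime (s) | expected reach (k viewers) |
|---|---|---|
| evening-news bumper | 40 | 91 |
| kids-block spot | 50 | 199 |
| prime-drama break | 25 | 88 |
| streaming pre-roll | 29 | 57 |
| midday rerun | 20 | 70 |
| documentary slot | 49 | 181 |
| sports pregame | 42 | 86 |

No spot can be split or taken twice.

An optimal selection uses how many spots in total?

4

The maximum expected reach within 163 s is 541.
One optimal bundle: evening-news bumper + kids-block spot + midday rerun + documentary slot (159 s).
All optima have 4 spots.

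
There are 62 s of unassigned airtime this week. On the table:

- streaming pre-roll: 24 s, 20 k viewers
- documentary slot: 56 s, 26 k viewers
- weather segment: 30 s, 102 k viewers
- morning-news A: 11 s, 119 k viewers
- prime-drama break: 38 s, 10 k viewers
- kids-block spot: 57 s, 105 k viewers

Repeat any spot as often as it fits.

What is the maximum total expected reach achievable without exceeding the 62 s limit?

Taking 5×morning-news A: 55 s used, 595 in expected reach.

595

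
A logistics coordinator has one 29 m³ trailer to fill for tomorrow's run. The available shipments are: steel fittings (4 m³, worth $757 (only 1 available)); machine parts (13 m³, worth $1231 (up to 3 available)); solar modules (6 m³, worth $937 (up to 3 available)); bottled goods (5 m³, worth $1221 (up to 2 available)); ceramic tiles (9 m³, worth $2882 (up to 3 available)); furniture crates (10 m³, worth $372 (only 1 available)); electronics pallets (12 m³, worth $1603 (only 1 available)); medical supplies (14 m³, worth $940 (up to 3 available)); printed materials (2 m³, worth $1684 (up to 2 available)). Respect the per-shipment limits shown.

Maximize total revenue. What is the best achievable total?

By revenue per m³: printed materials 842.00, ceramic tiles 320.22, bottled goods 244.20, steel fittings 189.25 lead.
Taking bottled goods + 2×ceramic tiles + 2×printed materials: 27 m³ used, 10353 in revenue.
No other feasible combination exceeds 10353.

10353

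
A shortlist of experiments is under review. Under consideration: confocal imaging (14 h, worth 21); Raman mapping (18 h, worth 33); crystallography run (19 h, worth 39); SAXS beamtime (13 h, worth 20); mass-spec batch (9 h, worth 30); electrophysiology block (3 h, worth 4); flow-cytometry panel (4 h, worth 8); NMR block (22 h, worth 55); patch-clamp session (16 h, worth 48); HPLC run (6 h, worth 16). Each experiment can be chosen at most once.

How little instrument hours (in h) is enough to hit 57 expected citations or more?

22

Need the lightest bundle worth ≥ 57.
mass-spec batch + electrophysiology block + flow-cytometry panel + HPLC run: 58 expected citations at 22 h.
No combination under 22 h hits 57.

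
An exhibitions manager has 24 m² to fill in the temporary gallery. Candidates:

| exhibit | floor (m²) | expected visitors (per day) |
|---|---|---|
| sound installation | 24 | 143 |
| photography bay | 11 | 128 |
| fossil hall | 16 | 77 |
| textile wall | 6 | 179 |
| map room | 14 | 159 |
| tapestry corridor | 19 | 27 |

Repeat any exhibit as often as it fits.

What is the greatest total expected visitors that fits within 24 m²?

716

Density check — textile wall 29.83, photography bay 11.64, map room 11.36 are the best per m².
4×textile wall uses 24 of the 24 m² and totals 716.
Nothing else within 24 m² beats 716.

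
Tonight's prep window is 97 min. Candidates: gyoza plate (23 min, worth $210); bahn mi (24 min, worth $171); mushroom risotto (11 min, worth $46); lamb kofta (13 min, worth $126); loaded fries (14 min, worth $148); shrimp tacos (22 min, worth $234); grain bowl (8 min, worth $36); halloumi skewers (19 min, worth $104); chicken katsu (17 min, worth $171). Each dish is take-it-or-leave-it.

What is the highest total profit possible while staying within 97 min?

925

Ranking by ratio (profit/min): shrimp tacos 10.64, loaded fries 10.57, chicken katsu 10.06, lamb kofta 9.69.
Best packing: gyoza plate + lamb kofta + loaded fries + shrimp tacos + grain bowl + chicken katsu — 97 min, 925 total.
An exhaustive check of the 512 subsets confirms 925.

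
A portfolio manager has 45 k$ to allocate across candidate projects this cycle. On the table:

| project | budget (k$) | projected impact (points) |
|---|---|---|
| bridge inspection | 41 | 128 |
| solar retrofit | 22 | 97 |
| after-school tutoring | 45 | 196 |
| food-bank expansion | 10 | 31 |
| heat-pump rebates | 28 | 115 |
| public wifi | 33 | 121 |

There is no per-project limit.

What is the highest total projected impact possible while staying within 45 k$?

Density check — solar retrofit 4.41, after-school tutoring 4.36, heat-pump rebates 4.11, public wifi 3.67 are the best per k$.
Greedy by ratio would take 2×solar retrofit: 44 k$ used, total 194.
The 44 k$ tied up in 2×solar retrofit is better spent on after-school tutoring — total rises to 196 (45 k$).
That's the maximum — no swap from here does better than 196.

196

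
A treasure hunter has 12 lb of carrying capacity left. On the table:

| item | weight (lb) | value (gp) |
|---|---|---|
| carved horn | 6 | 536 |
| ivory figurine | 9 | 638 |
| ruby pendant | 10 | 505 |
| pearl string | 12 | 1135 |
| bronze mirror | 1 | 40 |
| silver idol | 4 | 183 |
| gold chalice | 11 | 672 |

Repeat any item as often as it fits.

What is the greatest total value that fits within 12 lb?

1135

Ranking by ratio (value/lb): pearl string 94.58, carved horn 89.33, ivory figurine 70.89, gold chalice 61.09.
Pearl string uses 12 of the 12 lb and totals 1135.
That's the maximum — no swap from here does better than 1135.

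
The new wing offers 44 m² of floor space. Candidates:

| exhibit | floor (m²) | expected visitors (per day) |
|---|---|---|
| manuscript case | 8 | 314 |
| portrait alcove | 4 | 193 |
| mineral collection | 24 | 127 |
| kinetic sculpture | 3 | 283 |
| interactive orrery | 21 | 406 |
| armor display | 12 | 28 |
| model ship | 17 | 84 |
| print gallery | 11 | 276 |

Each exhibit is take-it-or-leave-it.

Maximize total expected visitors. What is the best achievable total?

Taking the top-ratio exhibits first gives manuscript case + portrait alcove + kinetic sculpture + model ship + print gallery for 1150 (43 m²).
Replace portrait alcove and model ship with interactive orrery: the trade gains 129 net, giving 1279 at 43 m².
Nothing else within 44 m² beats 1279.

1279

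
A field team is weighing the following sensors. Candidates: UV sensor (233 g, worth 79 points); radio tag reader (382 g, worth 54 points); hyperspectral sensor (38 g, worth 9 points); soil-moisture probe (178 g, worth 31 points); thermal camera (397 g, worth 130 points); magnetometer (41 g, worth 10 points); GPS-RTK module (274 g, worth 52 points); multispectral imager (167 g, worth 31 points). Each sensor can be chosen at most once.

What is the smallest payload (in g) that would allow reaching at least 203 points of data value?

630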